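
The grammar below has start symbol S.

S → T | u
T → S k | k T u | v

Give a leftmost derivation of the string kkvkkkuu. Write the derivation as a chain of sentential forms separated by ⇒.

S ⇒ T ⇒ kTu ⇒ kkTuu ⇒ kkSkuu ⇒ kkTkuu ⇒ kkSkkuu ⇒ kkTkkuu ⇒ kkSkkkuu ⇒ kkTkkkuu ⇒ kkvkkkuu

S ⇒ T   [S → T]
T ⇒ kTu   [T → k T u]
kTu ⇒ kkTuu   [T → k T u]
kkTuu ⇒ kkSkuu   [T → S k]
kkSkuu ⇒ kkTkuu   [S → T]
kkTkuu ⇒ kkSkkuu   [T → S k]
kkSkkuu ⇒ kkTkkuu   [S → T]
kkTkkuu ⇒ kkSkkkuu   [T → S k]
kkSkkkuu ⇒ kkTkkkuu   [S → T]
kkTkkkuu ⇒ kkvkkkuu   [T → v]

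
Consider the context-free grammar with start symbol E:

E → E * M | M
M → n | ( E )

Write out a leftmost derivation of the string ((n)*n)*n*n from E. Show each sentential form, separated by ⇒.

E⇒E*M⇒E*M*M⇒M*M*M⇒(E)*M*M⇒(E*M)*M*M⇒(M*M)*M*M⇒((E)*M)*M*M⇒((M)*M)*M*M⇒((n)*M)*M*M⇒((n)*n)*M*M⇒((n)*n)*n*M⇒((n)*n)*n*n

E ⇒ E*M   [E → E * M]
E*M ⇒ E*M*M   [E → E * M]
E*M*M ⇒ M*M*M   [E → M]
M*M*M ⇒ (E)*M*M   [M → ( E )]
(E)*M*M ⇒ (E*M)*M*M   [E → E * M]
(E*M)*M*M ⇒ (M*M)*M*M   [E → M]
(M*M)*M*M ⇒ ((E)*M)*M*M   [M → ( E )]
((E)*M)*M*M ⇒ ((M)*M)*M*M   [E → M]
((M)*M)*M*M ⇒ ((n)*M)*M*M   [M → n]
((n)*M)*M*M ⇒ ((n)*n)*M*M   [M → n]
((n)*n)*M*M ⇒ ((n)*n)*n*M   [M → n]
((n)*n)*n*M ⇒ ((n)*n)*n*n   [M → n]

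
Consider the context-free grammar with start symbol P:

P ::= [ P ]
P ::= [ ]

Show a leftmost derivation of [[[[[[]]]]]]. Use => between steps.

P=>[P]=>[[P]]=>[[[P]]]=>[[[[P]]]]=>[[[[[P]]]]]=>[[[[[[]]]]]]

P => [P]   [P ::= [ P ]]
[P] => [[P]]   [P ::= [ P ]]
[[P]] => [[[P]]]   [P ::= [ P ]]
[[[P]]] => [[[[P]]]]   [P ::= [ P ]]
[[[[P]]]] => [[[[[P]]]]]   [P ::= [ P ]]
[[[[[P]]]]] => [[[[[[]]]]]]   [P ::= [ ]]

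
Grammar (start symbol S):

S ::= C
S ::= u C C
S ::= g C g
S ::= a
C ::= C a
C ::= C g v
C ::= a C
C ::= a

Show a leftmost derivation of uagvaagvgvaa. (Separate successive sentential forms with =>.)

S => uCC   [S ::= u C C]
uCC => uCaC   [C ::= C a]
uCaC => uCgvaC   [C ::= C g v]
uCgvaC => uCgvgvaC   [C ::= C g v]
uCgvgvaC => uCagvgvaC   [C ::= C a]
uCagvgvaC => uCaagvgvaC   [C ::= C a]
uCaagvgvaC => uCgvaagvgvaC   [C ::= C g v]
uCgvaagvgvaC => uagvaagvgvaC   [C ::= a]
uagvaagvgvaC => uagvaagvgvaa   [C ::= a]

S=>uCC=>uCaC=>uCgvaC=>uCgvgvaC=>uCagvgvaC=>uCaagvgvaC=>uCgvaagvgvaC=>uagvaagvgvaC=>uagvaagvgvaa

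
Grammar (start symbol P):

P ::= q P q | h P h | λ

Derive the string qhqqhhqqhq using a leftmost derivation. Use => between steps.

P => qPq => qhPhq => qhqPqhq => qhqqPqqhq => qhqqhPhqqhq => qhqqhhqqhq

P => qPq   [P ::= q P q]
qPq => qhPhq   [P ::= h P h]
qhPhq => qhqPqhq   [P ::= q P q]
qhqPqhq => qhqqPqqhq   [P ::= q P q]
qhqqPqqhq => qhqqhPhqqhq   [P ::= h P h]
qhqqhPhqqhq => qhqqhhqqhq   [P ::= λ]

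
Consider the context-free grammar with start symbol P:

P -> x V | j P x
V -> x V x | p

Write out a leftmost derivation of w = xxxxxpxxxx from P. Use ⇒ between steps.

P⇒xV⇒xxVx⇒xxxVxx⇒xxxxVxxx⇒xxxxxVxxxx⇒xxxxxpxxxx

P ⇒ xV   [P -> x V]
xV ⇒ xxVx   [V -> x V x]
xxVx ⇒ xxxVxx   [V -> x V x]
xxxVxx ⇒ xxxxVxxx   [V -> x V x]
xxxxVxxx ⇒ xxxxxVxxxx   [V -> x V x]
xxxxxVxxxx ⇒ xxxxxpxxxx   [V -> p]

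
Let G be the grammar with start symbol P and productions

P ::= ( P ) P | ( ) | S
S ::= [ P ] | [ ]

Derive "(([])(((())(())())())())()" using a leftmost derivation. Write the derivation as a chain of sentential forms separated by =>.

P => (P)P => ((P)P)P => ((S)P)P => (([])P)P => (([])(P)P)P => (([])((P)P)P)P => (([])(((P)P)P)P)P => (([])(((())P)P)P)P => (([])(((())(P)P)P)P)P => (([])(((())(())P)P)P)P => (([])(((())(())())P)P)P => (([])(((())(())())())P)P => (([])(((())(())())())())P => (([])(((())(())())())())()

P => (P)P   [P ::= ( P ) P]
(P)P => ((P)P)P   [P ::= ( P ) P]
((P)P)P => ((S)P)P   [P ::= S]
((S)P)P => (([])P)P   [S ::= [ ]]
(([])P)P => (([])(P)P)P   [P ::= ( P ) P]
(([])(P)P)P => (([])((P)P)P)P   [P ::= ( P ) P]
(([])((P)P)P)P => (([])(((P)P)P)P)P   [P ::= ( P ) P]
(([])(((P)P)P)P)P => (([])(((())P)P)P)P   [P ::= ( )]
(([])(((())P)P)P)P => (([])(((())(P)P)P)P)P   [P ::= ( P ) P]
(([])(((())(P)P)P)P)P => (([])(((())(())P)P)P)P   [P ::= ( )]
(([])(((())(())P)P)P)P => (([])(((())(())())P)P)P   [P ::= ( )]
(([])(((())(())())P)P)P => (([])(((())(())())())P)P   [P ::= ( )]
(([])(((())(())())())P)P => (([])(((())(())())())())P   [P ::= ( )]
(([])(((())(())())())())P => (([])(((())(())())())())()   [P ::= ( )]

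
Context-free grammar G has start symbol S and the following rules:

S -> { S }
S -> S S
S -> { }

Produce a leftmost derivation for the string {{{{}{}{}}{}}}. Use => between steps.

S => {S}   [S -> { S }]
{S} => {{S}}   [S -> { S }]
{{S}} => {{SS}}   [S -> S S]
{{SS}} => {{{S}S}}   [S -> { S }]
{{{S}S}} => {{{SS}S}}   [S -> S S]
{{{SS}S}} => {{{SSS}S}}   [S -> S S]
{{{SSS}S}} => {{{{}SS}S}}   [S -> { }]
{{{{}SS}S}} => {{{{}{}S}S}}   [S -> { }]
{{{{}{}S}S}} => {{{{}{}{}}S}}   [S -> { }]
{{{{}{}{}}S}} => {{{{}{}{}}{}}}   [S -> { }]

S=>{S}=>{{S}}=>{{SS}}=>{{{S}S}}=>{{{SS}S}}=>{{{SSS}S}}=>{{{{}SS}S}}=>{{{{}{}S}S}}=>{{{{}{}{}}S}}=>{{{{}{}{}}{}}}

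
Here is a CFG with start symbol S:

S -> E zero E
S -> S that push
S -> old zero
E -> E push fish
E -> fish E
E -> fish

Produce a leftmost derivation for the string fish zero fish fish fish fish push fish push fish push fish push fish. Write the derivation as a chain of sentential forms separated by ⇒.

S ⇒ E zero E ⇒ fish zero E ⇒ fish zero E push fish ⇒ fish zero fish E push fish ⇒ fish zero fish fish E push fish ⇒ fish zero fish fish E push fish push fish ⇒ fish zero fish fish fish E push fish push fish ⇒ fish zero fish fish fish E push fish push fish push fish ⇒ fish zero fish fish fish E push fish push fish push fish push fish ⇒ fish zero fish fish fish fish push fish push fish push fish push fish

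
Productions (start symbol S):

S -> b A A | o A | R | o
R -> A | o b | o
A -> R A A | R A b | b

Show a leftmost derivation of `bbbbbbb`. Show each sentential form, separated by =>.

S=>bAA=>bRAbA=>bAAbA=>bRAbAbA=>bAAbAbA=>bbAbAbA=>bbbbAbA=>bbbbbbA=>bbbbbbb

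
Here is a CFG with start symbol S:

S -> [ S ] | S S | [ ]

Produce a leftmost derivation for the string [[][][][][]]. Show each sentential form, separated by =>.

S => [S] => [SS] => [SSS] => [SSSS] => [SSSSS] => [[]SSSS] => [[][]SSS] => [[][][]SS] => [[][][][]S] => [[][][][][]]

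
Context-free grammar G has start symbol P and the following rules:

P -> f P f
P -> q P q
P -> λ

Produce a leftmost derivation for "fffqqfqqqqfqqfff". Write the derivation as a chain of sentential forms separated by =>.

P => fPf   [P -> f P f]
fPf => ffPff   [P -> f P f]
ffPff => fffPfff   [P -> f P f]
fffPfff => fffqPqfff   [P -> q P q]
fffqPqfff => fffqqPqqfff   [P -> q P q]
fffqqPqqfff => fffqqfPfqqfff   [P -> f P f]
fffqqfPfqqfff => fffqqfqPqfqqfff   [P -> q P q]
fffqqfqPqfqqfff => fffqqfqqPqqfqqfff   [P -> q P q]
fffqqfqqPqqfqqfff => fffqqfqqqqfqqfff   [P -> λ]

P => fPf => ffPff => fffPfff => fffqPqfff => fffqqPqqfff => fffqqfPfqqfff => fffqqfqPqfqqfff => fffqqfqqPqqfqqfff => fffqqfqqqqfqqfff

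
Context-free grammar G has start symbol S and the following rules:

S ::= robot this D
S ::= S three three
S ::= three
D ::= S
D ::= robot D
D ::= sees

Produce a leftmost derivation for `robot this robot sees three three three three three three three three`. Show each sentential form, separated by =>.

S => S three three => S three three three three => S three three three three three three => S three three three three three three three three => robot this D three three three three three three three three => robot this robot D three three three three three three three three => robot this robot sees three three three three three three three three

S => S three three   [S ::= S three three]
S three three => S three three three three   [S ::= S three three]
S three three three three => S three three three three three three   [S ::= S three three]
S three three three three three three => S three three three three three three three three   [S ::= S three three]
S three three three three three three three three => robot this D three three three three three three three three   [S ::= robot this D]
robot this D three three three three three three three three => robot this robot D three three three three three three three three   [D ::= robot D]
robot this robot D three three three three three three three three => robot this robot sees three three three three three three three three   [D ::= sees]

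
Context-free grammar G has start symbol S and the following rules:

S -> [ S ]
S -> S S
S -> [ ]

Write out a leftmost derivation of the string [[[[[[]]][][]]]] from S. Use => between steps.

S => [S] => [[S]] => [[[S]]] => [[[SS]]] => [[[SSS]]] => [[[[S]SS]]] => [[[[[S]]SS]]] => [[[[[[]]]SS]]] => [[[[[[]]][]S]]] => [[[[[[]]][][]]]]

S => [S]   [S -> [ S ]]
[S] => [[S]]   [S -> [ S ]]
[[S]] => [[[S]]]   [S -> [ S ]]
[[[S]]] => [[[SS]]]   [S -> S S]
[[[SS]]] => [[[SSS]]]   [S -> S S]
[[[SSS]]] => [[[[S]SS]]]   [S -> [ S ]]
[[[[S]SS]]] => [[[[[S]]SS]]]   [S -> [ S ]]
[[[[[S]]SS]]] => [[[[[[]]]SS]]]   [S -> [ ]]
[[[[[[]]]SS]]] => [[[[[[]]][]S]]]   [S -> [ ]]
[[[[[[]]][]S]]] => [[[[[[]]][][]]]]   [S -> [ ]]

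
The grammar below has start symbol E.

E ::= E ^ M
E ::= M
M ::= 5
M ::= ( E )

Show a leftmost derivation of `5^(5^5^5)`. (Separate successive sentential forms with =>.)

E=>E^M=>M^M=>5^M=>5^(E)=>5^(E^M)=>5^(E^M^M)=>5^(M^M^M)=>5^(5^M^M)=>5^(5^5^M)=>5^(5^5^5)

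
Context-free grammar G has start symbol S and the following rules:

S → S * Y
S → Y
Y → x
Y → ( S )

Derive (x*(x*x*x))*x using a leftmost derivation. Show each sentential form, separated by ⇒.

S ⇒ S*Y   [S → S * Y]
S*Y ⇒ Y*Y   [S → Y]
Y*Y ⇒ (S)*Y   [Y → ( S )]
(S)*Y ⇒ (S*Y)*Y   [S → S * Y]
(S*Y)*Y ⇒ (Y*Y)*Y   [S → Y]
(Y*Y)*Y ⇒ (x*Y)*Y   [Y → x]
(x*Y)*Y ⇒ (x*(S))*Y   [Y → ( S )]
(x*(S))*Y ⇒ (x*(S*Y))*Y   [S → S * Y]
(x*(S*Y))*Y ⇒ (x*(S*Y*Y))*Y   [S → S * Y]
(x*(S*Y*Y))*Y ⇒ (x*(Y*Y*Y))*Y   [S → Y]
(x*(Y*Y*Y))*Y ⇒ (x*(x*Y*Y))*Y   [Y → x]
(x*(x*Y*Y))*Y ⇒ (x*(x*x*Y))*Y   [Y → x]
(x*(x*x*Y))*Y ⇒ (x*(x*x*x))*Y   [Y → x]
(x*(x*x*x))*Y ⇒ (x*(x*x*x))*x   [Y → x]

S ⇒ S*Y ⇒ Y*Y ⇒ (S)*Y ⇒ (S*Y)*Y ⇒ (Y*Y)*Y ⇒ (x*Y)*Y ⇒ (x*(S))*Y ⇒ (x*(S*Y))*Y ⇒ (x*(S*Y*Y))*Y ⇒ (x*(Y*Y*Y))*Y ⇒ (x*(x*Y*Y))*Y ⇒ (x*(x*x*Y))*Y ⇒ (x*(x*x*x))*Y ⇒ (x*(x*x*x))*x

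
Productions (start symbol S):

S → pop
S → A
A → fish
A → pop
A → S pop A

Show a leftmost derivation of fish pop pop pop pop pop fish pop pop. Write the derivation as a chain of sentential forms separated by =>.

S => A => S pop A => A pop A => fish pop A => fish pop S pop A => fish pop A pop A => fish pop S pop A pop A => fish pop A pop A pop A => fish pop S pop A pop A pop A => fish pop A pop A pop A pop A => fish pop pop pop A pop A pop A => fish pop pop pop pop pop A pop A => fish pop pop pop pop pop fish pop A => fish pop pop pop pop pop fish pop pop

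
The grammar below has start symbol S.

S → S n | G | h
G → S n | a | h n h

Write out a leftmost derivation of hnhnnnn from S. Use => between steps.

S=>G=>Sn=>Gn=>Snn=>Snnn=>Snnnn=>Gnnnn=>hnhnnnn

S => G   [S → G]
G => Sn   [G → S n]
Sn => Gn   [S → G]
Gn => Snn   [G → S n]
Snn => Snnn   [S → S n]
Snnn => Snnnn   [S → S n]
Snnnn => Gnnnn   [S → G]
Gnnnn => hnhnnnn   [G → h n h]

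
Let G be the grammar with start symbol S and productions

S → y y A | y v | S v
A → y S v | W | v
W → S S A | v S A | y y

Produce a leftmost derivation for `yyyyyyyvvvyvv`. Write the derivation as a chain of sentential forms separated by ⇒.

S⇒yyA⇒yyW⇒yySSA⇒yyyyASA⇒yyyyySvSA⇒yyyyySvvSA⇒yyyyyyyAvvSA⇒yyyyyyyvvvSA⇒yyyyyyyvvvyvA⇒yyyyyyyvvvyvv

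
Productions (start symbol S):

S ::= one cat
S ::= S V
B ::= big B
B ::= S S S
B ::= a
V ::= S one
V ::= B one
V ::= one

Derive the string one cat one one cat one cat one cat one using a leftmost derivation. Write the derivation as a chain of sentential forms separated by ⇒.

S ⇒ S V ⇒ S V V ⇒ one cat V V ⇒ one cat one V ⇒ one cat one B one ⇒ one cat one S S S one ⇒ one cat one one cat S S one ⇒ one cat one one cat one cat S one ⇒ one cat one one cat one cat one cat one

S ⇒ S V   [S ::= S V]
S V ⇒ S V V   [S ::= S V]
S V V ⇒ one cat V V   [S ::= one cat]
one cat V V ⇒ one cat one V   [V ::= one]
one cat one V ⇒ one cat one B one   [V ::= B one]
one cat one B one ⇒ one cat one S S S one   [B ::= S S S]
one cat one S S S one ⇒ one cat one one cat S S one   [S ::= one cat]
one cat one one cat S S one ⇒ one cat one one cat one cat S one   [S ::= one cat]
one cat one one cat one cat S one ⇒ one cat one one cat one cat one cat one   [S ::= one cat]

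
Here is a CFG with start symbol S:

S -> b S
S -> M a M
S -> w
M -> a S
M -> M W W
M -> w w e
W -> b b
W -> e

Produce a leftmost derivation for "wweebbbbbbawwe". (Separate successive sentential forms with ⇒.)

S ⇒ MaM ⇒ MWWaM ⇒ MWWWWaM ⇒ wweWWWWaM ⇒ wweeWWWaM ⇒ wweebbWWaM ⇒ wweebbbbWaM ⇒ wweebbbbbbaM ⇒ wweebbbbbbawwe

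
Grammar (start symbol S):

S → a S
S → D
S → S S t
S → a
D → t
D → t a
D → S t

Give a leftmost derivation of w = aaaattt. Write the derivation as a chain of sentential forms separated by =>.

S => aS => aD => aSt => aDt => aStt => aaStt => aaaStt => aaaDtt => aaaSttt => aaaattt

S => aS   [S → a S]
aS => aD   [S → D]
aD => aSt   [D → S t]
aSt => aDt   [S → D]
aDt => aStt   [D → S t]
aStt => aaStt   [S → a S]
aaStt => aaaStt   [S → a S]
aaaStt => aaaDtt   [S → D]
aaaDtt => aaaSttt   [D → S t]
aaaSttt => aaaattt   [S → a]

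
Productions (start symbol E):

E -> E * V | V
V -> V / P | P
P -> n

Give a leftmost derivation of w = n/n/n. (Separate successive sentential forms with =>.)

E => V   [E -> V]
V => V/P   [V -> V / P]
V/P => V/P/P   [V -> V / P]
V/P/P => P/P/P   [V -> P]
P/P/P => n/P/P   [P -> n]
n/P/P => n/n/P   [P -> n]
n/n/P => n/n/n   [P -> n]

E => V => V/P => V/P/P => P/P/P => n/P/P => n/n/P => n/n/n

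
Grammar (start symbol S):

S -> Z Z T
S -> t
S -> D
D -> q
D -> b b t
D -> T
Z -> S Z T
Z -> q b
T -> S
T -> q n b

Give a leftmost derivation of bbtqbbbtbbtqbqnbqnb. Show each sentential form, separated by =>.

S => ZZT => SZTZT => DZTZT => bbtZTZT => bbtqbTZT => bbtqbSZT => bbtqbDZT => bbtqbbbtZT => bbtqbbbtSZTT => bbtqbbbtDZTT => bbtqbbbtbbtZTT => bbtqbbbtbbtqbTT => bbtqbbbtbbtqbqnbT => bbtqbbbtbbtqbqnbqnb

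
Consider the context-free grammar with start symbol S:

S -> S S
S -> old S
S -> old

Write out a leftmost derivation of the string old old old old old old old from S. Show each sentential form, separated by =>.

S => S S => old S S => old S S S => old old S S S => old old old S S S => old old old S S S S => old old old old S S S => old old old old old S S => old old old old old old S => old old old old old old old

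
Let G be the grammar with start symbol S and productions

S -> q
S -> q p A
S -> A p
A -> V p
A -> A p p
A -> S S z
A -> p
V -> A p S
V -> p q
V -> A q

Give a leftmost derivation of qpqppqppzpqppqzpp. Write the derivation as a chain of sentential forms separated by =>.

S => qpA => qpApp => qpSSzpp => qpApSzpp => qpVppSzpp => qpApSppSzpp => qpSSzpSppSzpp => qpqpASzpSppSzpp => qpqppSzpSppSzpp => qpqppqpAzpSppSzpp => qpqppqppzpSppSzpp => qpqppqppzpqppSzpp => qpqppqppzpqppqzpp

S => qpA   [S -> q p A]
qpA => qpApp   [A -> A p p]
qpApp => qpSSzpp   [A -> S S z]
qpSSzpp => qpApSzpp   [S -> A p]
qpApSzpp => qpVppSzpp   [A -> V p]
qpVppSzpp => qpApSppSzpp   [V -> A p S]
qpApSppSzpp => qpSSzpSppSzpp   [A -> S S z]
qpSSzpSppSzpp => qpqpASzpSppSzpp   [S -> q p A]
qpqpASzpSppSzpp => qpqppSzpSppSzpp   [A -> p]
qpqppSzpSppSzpp => qpqppqpAzpSppSzpp   [S -> q p A]
qpqppqpAzpSppSzpp => qpqppqppzpSppSzpp   [A -> p]
qpqppqppzpSppSzpp => qpqppqppzpqppSzpp   [S -> q]
qpqppqppzpqppSzpp => qpqppqppzpqppqzpp   [S -> q]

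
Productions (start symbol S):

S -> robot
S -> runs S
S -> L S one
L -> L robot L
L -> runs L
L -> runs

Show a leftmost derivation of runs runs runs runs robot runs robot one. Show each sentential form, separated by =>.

S => L S one   [S -> L S one]
L S one => L robot L S one   [L -> L robot L]
L robot L S one => runs L robot L S one   [L -> runs L]
runs L robot L S one => runs runs L robot L S one   [L -> runs L]
runs runs L robot L S one => runs runs runs L robot L S one   [L -> runs L]
runs runs runs L robot L S one => runs runs runs runs robot L S one   [L -> runs]
runs runs runs runs robot L S one => runs runs runs runs robot runs S one   [L -> runs]
runs runs runs runs robot runs S one => runs runs runs runs robot runs robot one   [S -> robot]

S => L S one => L robot L S one => runs L robot L S one => runs runs L robot L S one => runs runs runs L robot L S one => runs runs runs runs robot L S one => runs runs runs runs robot runs S one => runs runs runs runs robot runs robot one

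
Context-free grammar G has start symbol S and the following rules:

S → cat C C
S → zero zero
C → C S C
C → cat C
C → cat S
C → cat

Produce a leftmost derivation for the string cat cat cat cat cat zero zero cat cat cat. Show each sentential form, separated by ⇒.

S ⇒ cat C C ⇒ cat cat S C ⇒ cat cat cat C C C ⇒ cat cat cat C S C C C ⇒ cat cat cat cat C S C C C ⇒ cat cat cat cat cat S C C C ⇒ cat cat cat cat cat zero zero C C C ⇒ cat cat cat cat cat zero zero cat C C ⇒ cat cat cat cat cat zero zero cat cat C ⇒ cat cat cat cat cat zero zero cat cat cat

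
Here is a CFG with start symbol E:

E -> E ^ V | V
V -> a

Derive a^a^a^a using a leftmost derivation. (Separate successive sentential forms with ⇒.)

E⇒E^V⇒E^V^V⇒E^V^V^V⇒V^V^V^V⇒a^V^V^V⇒a^a^V^V⇒a^a^a^V⇒a^a^a^a

E ⇒ E^V   [E -> E ^ V]
E^V ⇒ E^V^V   [E -> E ^ V]
E^V^V ⇒ E^V^V^V   [E -> E ^ V]
E^V^V^V ⇒ V^V^V^V   [E -> V]
V^V^V^V ⇒ a^V^V^V   [V -> a]
a^V^V^V ⇒ a^a^V^V   [V -> a]
a^a^V^V ⇒ a^a^a^V   [V -> a]
a^a^a^V ⇒ a^a^a^a   [V -> a]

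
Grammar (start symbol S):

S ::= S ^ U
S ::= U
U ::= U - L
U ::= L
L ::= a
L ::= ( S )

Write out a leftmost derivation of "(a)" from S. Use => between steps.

S => U   [S ::= U]
U => L   [U ::= L]
L => (S)   [L ::= ( S )]
(S) => (U)   [S ::= U]
(U) => (L)   [U ::= L]
(L) => (a)   [L ::= a]

S => U => L => (S) => (U) => (L) => (a)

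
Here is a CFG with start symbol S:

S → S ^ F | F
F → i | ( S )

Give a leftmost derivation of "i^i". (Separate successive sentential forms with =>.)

S => S^F => F^F => i^F => i^i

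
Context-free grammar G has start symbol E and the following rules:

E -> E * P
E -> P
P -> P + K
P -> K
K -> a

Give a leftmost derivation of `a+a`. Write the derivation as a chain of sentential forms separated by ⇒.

E ⇒ P   [E -> P]
P ⇒ P+K   [P -> P + K]
P+K ⇒ K+K   [P -> K]
K+K ⇒ a+K   [K -> a]
a+K ⇒ a+a   [K -> a]

E ⇒ P ⇒ P+K ⇒ K+K ⇒ a+K ⇒ a+a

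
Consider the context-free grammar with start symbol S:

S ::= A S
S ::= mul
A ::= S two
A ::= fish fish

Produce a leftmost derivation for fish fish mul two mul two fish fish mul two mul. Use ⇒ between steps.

S ⇒ A S ⇒ S two S ⇒ A S two S ⇒ S two S two S ⇒ A S two S two S ⇒ fish fish S two S two S ⇒ fish fish mul two S two S ⇒ fish fish mul two mul two S ⇒ fish fish mul two mul two A S ⇒ fish fish mul two mul two fish fish S ⇒ fish fish mul two mul two fish fish A S ⇒ fish fish mul two mul two fish fish S two S ⇒ fish fish mul two mul two fish fish mul two S ⇒ fish fish mul two mul two fish fish mul two mul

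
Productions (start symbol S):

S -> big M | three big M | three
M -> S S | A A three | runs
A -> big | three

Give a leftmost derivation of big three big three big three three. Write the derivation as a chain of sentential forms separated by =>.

S => big M => big S S => big three big M S => big three big A A three S => big three big three A three S => big three big three big three S => big three big three big three three

S => big M   [S -> big M]
big M => big S S   [M -> S S]
big S S => big three big M S   [S -> three big M]
big three big M S => big three big A A three S   [M -> A A three]
big three big A A three S => big three big three A three S   [A -> three]
big three big three A three S => big three big three big three S   [A -> big]
big three big three big three S => big three big three big three three   [S -> three]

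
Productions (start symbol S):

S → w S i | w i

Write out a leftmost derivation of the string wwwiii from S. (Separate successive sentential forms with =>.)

S=>wSi=>wwSii=>wwwiii

S => wSi   [S → w S i]
wSi => wwSii   [S → w S i]
wwSii => wwwiii   [S → w i]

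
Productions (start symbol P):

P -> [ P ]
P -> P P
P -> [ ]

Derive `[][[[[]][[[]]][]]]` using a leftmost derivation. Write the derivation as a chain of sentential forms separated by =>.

P => PP => []P => [][P] => [][[P]] => [][[PP]] => [][[PPP]] => [][[[P]PP]] => [][[[[]]PP]] => [][[[[]][P]P]] => [][[[[]][[P]]P]] => [][[[[]][[[]]]P]] => [][[[[]][[[]]][]]]

P => PP   [P -> P P]
PP => []P   [P -> [ ]]
[]P => [][P]   [P -> [ P ]]
[][P] => [][[P]]   [P -> [ P ]]
[][[P]] => [][[PP]]   [P -> P P]
[][[PP]] => [][[PPP]]   [P -> P P]
[][[PPP]] => [][[[P]PP]]   [P -> [ P ]]
[][[[P]PP]] => [][[[[]]PP]]   [P -> [ ]]
[][[[[]]PP]] => [][[[[]][P]P]]   [P -> [ P ]]
[][[[[]][P]P]] => [][[[[]][[P]]P]]   [P -> [ P ]]
[][[[[]][[P]]P]] => [][[[[]][[[]]]P]]   [P -> [ ]]
[][[[[]][[[]]]P]] => [][[[[]][[[]]][]]]   [P -> [ ]]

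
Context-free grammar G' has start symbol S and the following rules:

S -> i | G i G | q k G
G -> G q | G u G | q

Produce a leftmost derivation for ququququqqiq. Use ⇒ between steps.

S ⇒ GiG   [S -> G i G]
GiG ⇒ GqiG   [G -> G q]
GqiG ⇒ GuGqiG   [G -> G u G]
GuGqiG ⇒ GuGuGqiG   [G -> G u G]
GuGuGqiG ⇒ GuGuGuGqiG   [G -> G u G]
GuGuGuGqiG ⇒ GuGuGuGuGqiG   [G -> G u G]
GuGuGuGuGqiG ⇒ quGuGuGuGqiG   [G -> q]
quGuGuGuGqiG ⇒ ququGuGuGqiG   [G -> q]
ququGuGuGqiG ⇒ quququGuGqiG   [G -> q]
quququGuGqiG ⇒ ququququGqiG   [G -> q]
ququququGqiG ⇒ ququququqqiG   [G -> q]
ququququqqiG ⇒ ququququqqiq   [G -> q]

S⇒GiG⇒GqiG⇒GuGqiG⇒GuGuGqiG⇒GuGuGuGqiG⇒GuGuGuGuGqiG⇒quGuGuGuGqiG⇒ququGuGuGqiG⇒quququGuGqiG⇒ququququGqiG⇒ququququqqiG⇒ququququqqiq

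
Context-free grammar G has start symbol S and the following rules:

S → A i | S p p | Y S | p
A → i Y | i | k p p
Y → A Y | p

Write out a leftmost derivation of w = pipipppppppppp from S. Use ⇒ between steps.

S ⇒ Spp   [S → S p p]
Spp ⇒ Spppp   [S → S p p]
Spppp ⇒ Spppppp   [S → S p p]
Spppppp ⇒ YSpppppp   [S → Y S]
YSpppppp ⇒ pSpppppp   [Y → p]
pSpppppp ⇒ pSpppppppp   [S → S p p]
pSpppppppp ⇒ pSpppppppppp   [S → S p p]
pSpppppppppp ⇒ pAipppppppppp   [S → A i]
pAipppppppppp ⇒ piYipppppppppp   [A → i Y]
piYipppppppppp ⇒ pipipppppppppp   [Y → p]

S⇒Spp⇒Spppp⇒Spppppp⇒YSpppppp⇒pSpppppp⇒pSpppppppp⇒pSpppppppppp⇒pAipppppppppp⇒piYipppppppppp⇒pipipppppppppp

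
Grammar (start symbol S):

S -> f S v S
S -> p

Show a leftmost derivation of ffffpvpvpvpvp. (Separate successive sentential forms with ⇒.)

S⇒fSvS⇒ffSvSvS⇒fffSvSvSvS⇒ffffSvSvSvSvS⇒ffffpvSvSvSvS⇒ffffpvpvSvSvS⇒ffffpvpvpvSvS⇒ffffpvpvpvpvS⇒ffffpvpvpvpvp

S ⇒ fSvS   [S -> f S v S]
fSvS ⇒ ffSvSvS   [S -> f S v S]
ffSvSvS ⇒ fffSvSvSvS   [S -> f S v S]
fffSvSvSvS ⇒ ffffSvSvSvSvS   [S -> f S v S]
ffffSvSvSvSvS ⇒ ffffpvSvSvSvS   [S -> p]
ffffpvSvSvSvS ⇒ ffffpvpvSvSvS   [S -> p]
ffffpvpvSvSvS ⇒ ffffpvpvpvSvS   [S -> p]
ffffpvpvpvSvS ⇒ ffffpvpvpvpvS   [S -> p]
ffffpvpvpvpvS ⇒ ffffpvpvpvpvp   [S -> p]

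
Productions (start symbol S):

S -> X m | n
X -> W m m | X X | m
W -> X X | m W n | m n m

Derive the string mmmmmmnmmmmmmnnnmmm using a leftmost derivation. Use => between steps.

S => Xm   [S -> X m]
Xm => Wmmm   [X -> W m m]
Wmmm => mWnmmm   [W -> m W n]
mWnmmm => mmWnnmmm   [W -> m W n]
mmWnnmmm => mmmWnnnmmm   [W -> m W n]
mmmWnnnmmm => mmmXXnnnmmm   [W -> X X]
mmmXXnnnmmm => mmmmXnnnmmm   [X -> m]
mmmmXnnnmmm => mmmmXXnnnmmm   [X -> X X]
mmmmXXnnnmmm => mmmmWmmXnnnmmm   [X -> W m m]
mmmmWmmXnnnmmm => mmmmXXmmXnnnmmm   [W -> X X]
mmmmXXmmXnnnmmm => mmmmmXmmXnnnmmm   [X -> m]
mmmmmXmmXnnnmmm => mmmmmWmmmmXnnnmmm   [X -> W m m]
mmmmmWmmmmXnnnmmm => mmmmmmnmmmmmXnnnmmm   [W -> m n m]
mmmmmmnmmmmmXnnnmmm => mmmmmmnmmmmmmnnnmmm   [X -> m]

S => Xm => Wmmm => mWnmmm => mmWnnmmm => mmmWnnnmmm => mmmXXnnnmmm => mmmmXnnnmmm => mmmmXXnnnmmm => mmmmWmmXnnnmmm => mmmmXXmmXnnnmmm => mmmmmXmmXnnnmmm => mmmmmWmmmmXnnnmmm => mmmmmmnmmmmmXnnnmmm => mmmmmmnmmmmmmnnnmmm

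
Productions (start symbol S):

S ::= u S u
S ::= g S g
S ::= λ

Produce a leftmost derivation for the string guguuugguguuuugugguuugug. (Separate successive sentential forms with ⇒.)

S⇒gSg⇒guSug⇒gugSgug⇒guguSugug⇒guguuSuugug⇒guguuuSuuugug⇒guguuugSguuugug⇒guguuuggSgguuugug⇒guguuugguSugguuugug⇒guguuuggugSgugguuugug⇒guguuugguguSugugguuugug⇒guguuugguguuSuugugguuugug⇒guguuugguguuuugugguuugug

S ⇒ gSg   [S ::= g S g]
gSg ⇒ guSug   [S ::= u S u]
guSug ⇒ gugSgug   [S ::= g S g]
gugSgug ⇒ guguSugug   [S ::= u S u]
guguSugug ⇒ guguuSuugug   [S ::= u S u]
guguuSuugug ⇒ guguuuSuuugug   [S ::= u S u]
guguuuSuuugug ⇒ guguuugSguuugug   [S ::= g S g]
guguuugSguuugug ⇒ guguuuggSgguuugug   [S ::= g S g]
guguuuggSgguuugug ⇒ guguuugguSugguuugug   [S ::= u S u]
guguuugguSugguuugug ⇒ guguuuggugSgugguuugug   [S ::= g S g]
guguuuggugSgugguuugug ⇒ guguuugguguSugugguuugug   [S ::= u S u]
guguuugguguSugugguuugug ⇒ guguuugguguuSuugugguuugug   [S ::= u S u]
guguuugguguuSuugugguuugug ⇒ guguuugguguuuugugguuugug   [S ::= λ]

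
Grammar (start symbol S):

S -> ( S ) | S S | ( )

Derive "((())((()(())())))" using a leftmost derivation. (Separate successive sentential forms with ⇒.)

S ⇒ (S) ⇒ (SS) ⇒ ((S)S) ⇒ ((())S) ⇒ ((())(S)) ⇒ ((())((S))) ⇒ ((())((SS))) ⇒ ((())((SSS))) ⇒ ((())((()SS))) ⇒ ((())((()(S)S))) ⇒ ((())((()(())S))) ⇒ ((())((()(())())))

S ⇒ (S)   [S -> ( S )]
(S) ⇒ (SS)   [S -> S S]
(SS) ⇒ ((S)S)   [S -> ( S )]
((S)S) ⇒ ((())S)   [S -> ( )]
((())S) ⇒ ((())(S))   [S -> ( S )]
((())(S)) ⇒ ((())((S)))   [S -> ( S )]
((())((S))) ⇒ ((())((SS)))   [S -> S S]
((())((SS))) ⇒ ((())((SSS)))   [S -> S S]
((())((SSS))) ⇒ ((())((()SS)))   [S -> ( )]
((())((()SS))) ⇒ ((())((()(S)S)))   [S -> ( S )]
((())((()(S)S))) ⇒ ((())((()(())S)))   [S -> ( )]
((())((()(())S))) ⇒ ((())((()(())())))   [S -> ( )]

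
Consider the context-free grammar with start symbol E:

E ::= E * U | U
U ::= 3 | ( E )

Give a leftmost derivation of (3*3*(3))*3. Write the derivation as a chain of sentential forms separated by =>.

E => E*U => U*U => (E)*U => (E*U)*U => (E*U*U)*U => (U*U*U)*U => (3*U*U)*U => (3*3*U)*U => (3*3*(E))*U => (3*3*(U))*U => (3*3*(3))*U => (3*3*(3))*3

E => E*U   [E ::= E * U]
E*U => U*U   [E ::= U]
U*U => (E)*U   [U ::= ( E )]
(E)*U => (E*U)*U   [E ::= E * U]
(E*U)*U => (E*U*U)*U   [E ::= E * U]
(E*U*U)*U => (U*U*U)*U   [E ::= U]
(U*U*U)*U => (3*U*U)*U   [U ::= 3]
(3*U*U)*U => (3*3*U)*U   [U ::= 3]
(3*3*U)*U => (3*3*(E))*U   [U ::= ( E )]
(3*3*(E))*U => (3*3*(U))*U   [E ::= U]
(3*3*(U))*U => (3*3*(3))*U   [U ::= 3]
(3*3*(3))*U => (3*3*(3))*3   [U ::= 3]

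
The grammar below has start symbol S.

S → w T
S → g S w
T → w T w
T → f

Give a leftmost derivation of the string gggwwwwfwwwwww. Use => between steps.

S => gSw   [S → g S w]
gSw => ggSww   [S → g S w]
ggSww => gggSwww   [S → g S w]
gggSwww => gggwTwww   [S → w T]
gggwTwww => gggwwTwwww   [T → w T w]
gggwwTwwww => gggwwwTwwwww   [T → w T w]
gggwwwTwwwww => gggwwwwTwwwwww   [T → w T w]
gggwwwwTwwwwww => gggwwwwfwwwwww   [T → f]

S=>gSw=>ggSww=>gggSwww=>gggwTwww=>gggwwTwwww=>gggwwwTwwwww=>gggwwwwTwwwwww=>gggwwwwfwwwwww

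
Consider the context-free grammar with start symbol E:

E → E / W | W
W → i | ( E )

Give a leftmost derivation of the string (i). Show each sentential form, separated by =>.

E => W   [E → W]
W => (E)   [W → ( E )]
(E) => (W)   [E → W]
(W) => (i)   [W → i]

E => W => (E) => (W) => (i)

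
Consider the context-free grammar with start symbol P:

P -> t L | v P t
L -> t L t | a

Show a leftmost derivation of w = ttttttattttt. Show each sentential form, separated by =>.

P => tL => ttLt => tttLtt => ttttLttt => tttttLtttt => ttttttLttttt => ttttttattttt

P => tL   [P -> t L]
tL => ttLt   [L -> t L t]
ttLt => tttLtt   [L -> t L t]
tttLtt => ttttLttt   [L -> t L t]
ttttLttt => tttttLtttt   [L -> t L t]
tttttLtttt => ttttttLttttt   [L -> t L t]
ttttttLttttt => ttttttattttt   [L -> a]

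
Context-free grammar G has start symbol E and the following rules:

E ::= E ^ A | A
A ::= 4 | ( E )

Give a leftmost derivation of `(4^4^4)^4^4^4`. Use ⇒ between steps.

E⇒E^A⇒E^A^A⇒E^A^A^A⇒A^A^A^A⇒(E)^A^A^A⇒(E^A)^A^A^A⇒(E^A^A)^A^A^A⇒(A^A^A)^A^A^A⇒(4^A^A)^A^A^A⇒(4^4^A)^A^A^A⇒(4^4^4)^A^A^A⇒(4^4^4)^4^A^A⇒(4^4^4)^4^4^A⇒(4^4^4)^4^4^4

E ⇒ E^A   [E ::= E ^ A]
E^A ⇒ E^A^A   [E ::= E ^ A]
E^A^A ⇒ E^A^A^A   [E ::= E ^ A]
E^A^A^A ⇒ A^A^A^A   [E ::= A]
A^A^A^A ⇒ (E)^A^A^A   [A ::= ( E )]
(E)^A^A^A ⇒ (E^A)^A^A^A   [E ::= E ^ A]
(E^A)^A^A^A ⇒ (E^A^A)^A^A^A   [E ::= E ^ A]
(E^A^A)^A^A^A ⇒ (A^A^A)^A^A^A   [E ::= A]
(A^A^A)^A^A^A ⇒ (4^A^A)^A^A^A   [A ::= 4]
(4^A^A)^A^A^A ⇒ (4^4^A)^A^A^A   [A ::= 4]
(4^4^A)^A^A^A ⇒ (4^4^4)^A^A^A   [A ::= 4]
(4^4^4)^A^A^A ⇒ (4^4^4)^4^A^A   [A ::= 4]
(4^4^4)^4^A^A ⇒ (4^4^4)^4^4^A   [A ::= 4]
(4^4^4)^4^4^A ⇒ (4^4^4)^4^4^4   [A ::= 4]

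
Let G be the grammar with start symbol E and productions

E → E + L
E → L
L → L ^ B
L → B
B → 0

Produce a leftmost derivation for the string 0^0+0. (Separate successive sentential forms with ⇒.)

E⇒E+L⇒L+L⇒L^B+L⇒B^B+L⇒0^B+L⇒0^0+L⇒0^0+B⇒0^0+0

E ⇒ E+L   [E → E + L]
E+L ⇒ L+L   [E → L]
L+L ⇒ L^B+L   [L → L ^ B]
L^B+L ⇒ B^B+L   [L → B]
B^B+L ⇒ 0^B+L   [B → 0]
0^B+L ⇒ 0^0+L   [B → 0]
0^0+L ⇒ 0^0+B   [L → B]
0^0+B ⇒ 0^0+0   [B → 0]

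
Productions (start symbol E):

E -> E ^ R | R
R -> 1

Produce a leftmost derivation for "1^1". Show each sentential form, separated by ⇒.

E ⇒ E^R   [E -> E ^ R]
E^R ⇒ R^R   [E -> R]
R^R ⇒ 1^R   [R -> 1]
1^R ⇒ 1^1   [R -> 1]

E ⇒ E^R ⇒ R^R ⇒ 1^R ⇒ 1^1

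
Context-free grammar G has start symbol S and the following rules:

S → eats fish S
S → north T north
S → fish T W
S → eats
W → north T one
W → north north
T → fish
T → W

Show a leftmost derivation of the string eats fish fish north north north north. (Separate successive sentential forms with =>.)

S => eats fish S   [S → eats fish S]
eats fish S => eats fish fish T W   [S → fish T W]
eats fish fish T W => eats fish fish W W   [T → W]
eats fish fish W W => eats fish fish north north W   [W → north north]
eats fish fish north north W => eats fish fish north north north north   [W → north north]

S => eats fish S => eats fish fish T W => eats fish fish W W => eats fish fish north north W => eats fish fish north north north north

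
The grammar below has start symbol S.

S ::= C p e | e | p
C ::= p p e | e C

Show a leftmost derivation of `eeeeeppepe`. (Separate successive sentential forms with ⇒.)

S⇒Cpe⇒eCpe⇒eeCpe⇒eeeCpe⇒eeeeCpe⇒eeeeeCpe⇒eeeeeppepe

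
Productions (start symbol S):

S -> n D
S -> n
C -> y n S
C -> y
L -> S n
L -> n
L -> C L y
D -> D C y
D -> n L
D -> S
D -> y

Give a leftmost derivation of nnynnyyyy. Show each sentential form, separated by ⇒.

S⇒nD⇒nDCy⇒nSCy⇒nnCy⇒nnynSy⇒nnynnDy⇒nnynnDCyy⇒nnynnyCyy⇒nnynnyyyy

S ⇒ nD   [S -> n D]
nD ⇒ nDCy   [D -> D C y]
nDCy ⇒ nSCy   [D -> S]
nSCy ⇒ nnCy   [S -> n]
nnCy ⇒ nnynSy   [C -> y n S]
nnynSy ⇒ nnynnDy   [S -> n D]
nnynnDy ⇒ nnynnDCyy   [D -> D C y]
nnynnDCyy ⇒ nnynnyCyy   [D -> y]
nnynnyCyy ⇒ nnynnyyyy   [C -> y]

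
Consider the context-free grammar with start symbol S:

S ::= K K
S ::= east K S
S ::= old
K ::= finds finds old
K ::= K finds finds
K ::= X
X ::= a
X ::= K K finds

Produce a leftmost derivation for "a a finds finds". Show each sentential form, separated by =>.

S => K K => X K => a K => a K finds finds => a X finds finds => a a finds finds

S => K K   [S ::= K K]
K K => X K   [K ::= X]
X K => a K   [X ::= a]
a K => a K finds finds   [K ::= K finds finds]
a K finds finds => a X finds finds   [K ::= X]
a X finds finds => a a finds finds   [X ::= a]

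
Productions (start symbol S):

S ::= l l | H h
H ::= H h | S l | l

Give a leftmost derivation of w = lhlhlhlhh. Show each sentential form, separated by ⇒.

S⇒Hh⇒Hhh⇒Slhh⇒Hhlhh⇒Slhlhh⇒Hhlhlhh⇒Slhlhlhh⇒Hhlhlhlhh⇒lhlhlhlhh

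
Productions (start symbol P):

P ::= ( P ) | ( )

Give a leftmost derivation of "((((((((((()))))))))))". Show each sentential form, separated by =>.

P => (P) => ((P)) => (((P))) => ((((P)))) => (((((P))))) => ((((((P)))))) => (((((((P))))))) => ((((((((P)))))))) => (((((((((P))))))))) => ((((((((((P)))))))))) => ((((((((((()))))))))))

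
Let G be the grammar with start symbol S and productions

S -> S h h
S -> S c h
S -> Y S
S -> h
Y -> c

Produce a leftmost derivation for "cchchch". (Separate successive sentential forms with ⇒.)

S ⇒ Sch   [S -> S c h]
Sch ⇒ YSch   [S -> Y S]
YSch ⇒ cSch   [Y -> c]
cSch ⇒ cYSch   [S -> Y S]
cYSch ⇒ ccSch   [Y -> c]
ccSch ⇒ ccSchch   [S -> S c h]
ccSchch ⇒ cchchch   [S -> h]

S⇒Sch⇒YSch⇒cSch⇒cYSch⇒ccSch⇒ccSchch⇒cchchch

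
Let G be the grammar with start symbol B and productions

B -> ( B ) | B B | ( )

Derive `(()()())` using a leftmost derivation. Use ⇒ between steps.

B ⇒ (B) ⇒ (BB) ⇒ (BBB) ⇒ (()BB) ⇒ (()()B) ⇒ (()()())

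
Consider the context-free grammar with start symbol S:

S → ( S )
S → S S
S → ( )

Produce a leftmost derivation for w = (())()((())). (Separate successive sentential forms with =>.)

S => SS   [S → S S]
SS => SSS   [S → S S]
SSS => (S)SS   [S → ( S )]
(S)SS => (())SS   [S → ( )]
(())SS => (())()S   [S → ( )]
(())()S => (())()(S)   [S → ( S )]
(())()(S) => (())()((S))   [S → ( S )]
(())()((S)) => (())()((()))   [S → ( )]

S => SS => SSS => (S)SS => (())SS => (())()S => (())()(S) => (())()((S)) => (())()((()))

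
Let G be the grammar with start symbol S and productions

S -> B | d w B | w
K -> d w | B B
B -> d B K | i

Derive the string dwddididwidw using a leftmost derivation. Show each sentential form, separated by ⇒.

S ⇒ dwB   [S -> d w B]
dwB ⇒ dwdBK   [B -> d B K]
dwdBK ⇒ dwddBKK   [B -> d B K]
dwddBKK ⇒ dwddiKK   [B -> i]
dwddiKK ⇒ dwddiBBK   [K -> B B]
dwddiBBK ⇒ dwddidBKBK   [B -> d B K]
dwddidBKBK ⇒ dwddidiKBK   [B -> i]
dwddidiKBK ⇒ dwddididwBK   [K -> d w]
dwddididwBK ⇒ dwddididwiK   [B -> i]
dwddididwiK ⇒ dwddididwidw   [K -> d w]

S ⇒ dwB ⇒ dwdBK ⇒ dwddBKK ⇒ dwddiKK ⇒ dwddiBBK ⇒ dwddidBKBK ⇒ dwddidiKBK ⇒ dwddididwBK ⇒ dwddididwiK ⇒ dwddididwidw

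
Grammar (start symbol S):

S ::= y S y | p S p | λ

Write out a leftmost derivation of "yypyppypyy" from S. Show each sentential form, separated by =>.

S => ySy   [S ::= y S y]
ySy => yySyy   [S ::= y S y]
yySyy => yypSpyy   [S ::= p S p]
yypSpyy => yypySypyy   [S ::= y S y]
yypySypyy => yypypSpypyy   [S ::= p S p]
yypypSpypyy => yypyppypyy   [S ::= λ]

S=>ySy=>yySyy=>yypSpyy=>yypySypyy=>yypypSpypyy=>yypyppypyy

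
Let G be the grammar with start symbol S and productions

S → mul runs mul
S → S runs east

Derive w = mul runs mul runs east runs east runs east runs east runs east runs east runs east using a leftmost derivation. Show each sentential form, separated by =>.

S => S runs east   [S → S runs east]
S runs east => S runs east runs east   [S → S runs east]
S runs east runs east => S runs east runs east runs east   [S → S runs east]
S runs east runs east runs east => S runs east runs east runs east runs east   [S → S runs east]
S runs east runs east runs east runs east => S runs east runs east runs east runs east runs east   [S → S runs east]
S runs east runs east runs east runs east runs east => S runs east runs east runs east runs east runs east runs east   [S → S runs east]
S runs east runs east runs east runs east runs east runs east => S runs east runs east runs east runs east runs east runs east runs east   [S → S runs east]
S runs east runs east runs east runs east runs east runs east runs east => mul runs mul runs east runs east runs east runs east runs east runs east runs east   [S → mul runs mul]

S => S runs east => S runs east runs east => S runs east runs east runs east => S runs east runs east runs east runs east => S runs east runs east runs east runs east runs east => S runs east runs east runs east runs east runs east runs east => S runs east runs east runs east runs east runs east runs east runs east => mul runs mul runs east runs east runs east runs east runs east runs east runs east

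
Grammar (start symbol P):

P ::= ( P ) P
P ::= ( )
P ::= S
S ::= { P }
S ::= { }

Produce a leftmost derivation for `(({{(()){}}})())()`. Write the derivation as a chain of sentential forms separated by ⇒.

P⇒(P)P⇒((P)P)P⇒((S)P)P⇒(({P})P)P⇒(({S})P)P⇒(({{P}})P)P⇒(({{(P)P}})P)P⇒(({{(())P}})P)P⇒(({{(())S}})P)P⇒(({{(()){}}})P)P⇒(({{(()){}}})())P⇒(({{(()){}}})())()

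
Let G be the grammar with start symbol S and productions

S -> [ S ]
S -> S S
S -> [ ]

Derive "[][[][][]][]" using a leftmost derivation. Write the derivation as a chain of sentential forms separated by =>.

S => SS   [S -> S S]
SS => SSS   [S -> S S]
SSS => []SS   [S -> [ ]]
[]SS => [][S]S   [S -> [ S ]]
[][S]S => [][SS]S   [S -> S S]
[][SS]S => [][SSS]S   [S -> S S]
[][SSS]S => [][[]SS]S   [S -> [ ]]
[][[]SS]S => [][[][]S]S   [S -> [ ]]
[][[][]S]S => [][[][][]]S   [S -> [ ]]
[][[][][]]S => [][[][][]][]   [S -> [ ]]

S => SS => SSS => []SS => [][S]S => [][SS]S => [][SSS]S => [][[]SS]S => [][[][]S]S => [][[][][]]S => [][[][][]][]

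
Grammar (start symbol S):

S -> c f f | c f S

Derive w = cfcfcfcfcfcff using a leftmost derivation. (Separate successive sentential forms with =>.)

S => cfS => cfcfS => cfcfcfS => cfcfcfcfS => cfcfcfcfcfS => cfcfcfcfcfcff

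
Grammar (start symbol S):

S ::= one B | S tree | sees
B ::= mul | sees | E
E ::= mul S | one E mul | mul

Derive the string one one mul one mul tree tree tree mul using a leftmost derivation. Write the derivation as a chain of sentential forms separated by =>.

S => one B   [S ::= one B]
one B => one E   [B ::= E]
one E => one one E mul   [E ::= one E mul]
one one E mul => one one mul S mul   [E ::= mul S]
one one mul S mul => one one mul S tree mul   [S ::= S tree]
one one mul S tree mul => one one mul S tree tree mul   [S ::= S tree]
one one mul S tree tree mul => one one mul S tree tree tree mul   [S ::= S tree]
one one mul S tree tree tree mul => one one mul one B tree tree tree mul   [S ::= one B]
one one mul one B tree tree tree mul => one one mul one mul tree tree tree mul   [B ::= mul]

S => one B => one E => one one E mul => one one mul S mul => one one mul S tree mul => one one mul S tree tree mul => one one mul S tree tree tree mul => one one mul one B tree tree tree mul => one one mul one mul tree tree tree mul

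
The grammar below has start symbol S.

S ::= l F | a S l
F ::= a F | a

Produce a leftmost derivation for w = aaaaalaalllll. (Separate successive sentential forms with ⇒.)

S ⇒ aSl   [S ::= a S l]
aSl ⇒ aaSll   [S ::= a S l]
aaSll ⇒ aaaSlll   [S ::= a S l]
aaaSlll ⇒ aaaaSllll   [S ::= a S l]
aaaaSllll ⇒ aaaaaSlllll   [S ::= a S l]
aaaaaSlllll ⇒ aaaaalFlllll   [S ::= l F]
aaaaalFlllll ⇒ aaaaalaFlllll   [F ::= a F]
aaaaalaFlllll ⇒ aaaaalaalllll   [F ::= a]

S ⇒ aSl ⇒ aaSll ⇒ aaaSlll ⇒ aaaaSllll ⇒ aaaaaSlllll ⇒ aaaaalFlllll ⇒ aaaaalaFlllll ⇒ aaaaalaalllll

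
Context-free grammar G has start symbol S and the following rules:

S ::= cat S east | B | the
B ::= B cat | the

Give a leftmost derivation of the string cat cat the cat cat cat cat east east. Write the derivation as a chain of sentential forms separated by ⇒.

S ⇒ cat S east ⇒ cat cat S east east ⇒ cat cat B east east ⇒ cat cat B cat east east ⇒ cat cat B cat cat east east ⇒ cat cat B cat cat cat east east ⇒ cat cat B cat cat cat cat east east ⇒ cat cat the cat cat cat cat east east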